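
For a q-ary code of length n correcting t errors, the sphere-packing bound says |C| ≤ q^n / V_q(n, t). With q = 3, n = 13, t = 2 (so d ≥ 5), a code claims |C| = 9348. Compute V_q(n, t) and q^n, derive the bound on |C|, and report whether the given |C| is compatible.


V_q(n, t) = 339, q^n = 1594323, Hamming bound = 4703, |C| = 9348 > bound (violated).

Step 1: Compute V_q(n, t) = Σ_{j=0}^2 C(n, j) (q−1)^j.
  j = 0: C(13,0)·(2)^0 = 1·1 = 1.
  j = 1: C(13,1)·(2)^1 = 13·2 = 26.
  j = 2: C(13,2)·(2)^2 = 78·4 = 312.
  V_q(n, t) = 1 + 26 + 312 = 339.
Step 2: q^n = 3^13 = 1594323.
Step 3: Hamming bound ⌊q^n / V_q(n,t)⌋ = ⌊1594323/339⌋ = 4703.
Step 4: Compare |C| = 9348 to 4703: violated.
The claimed |C| lies above the Hamming bound, so no 3-ary code of length 13 with d ≥ 5 can have 9348 codewords.


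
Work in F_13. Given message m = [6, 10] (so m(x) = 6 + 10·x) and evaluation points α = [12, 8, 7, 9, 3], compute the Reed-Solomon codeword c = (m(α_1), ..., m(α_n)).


c = [9, 8, 11, 5, 10]

Message polynomial: m(x) = 6 + 10·x (mod 13).
For each evaluation point α_i, compute m(α_i) mod 13:
  α_1 = 12: Horner steps 10 → 9, so m(12) = 9.
  α_2 = 8: Horner steps 10 → 8, so m(8) = 8.
  α_3 = 7: Horner steps 10 → 11, so m(7) = 11.
  α_4 = 9: Horner steps 10 → 5, so m(9) = 5.
  α_5 = 3: Horner steps 10 → 10, so m(3) = 10.
Codeword c = [9, 8, 11, 5, 10] ∈ F_13^5.


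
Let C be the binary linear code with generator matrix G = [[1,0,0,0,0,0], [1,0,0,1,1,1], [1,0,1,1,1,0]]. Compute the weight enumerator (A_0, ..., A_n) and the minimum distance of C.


Weight distribution: A_0 = 1, A_1 = 1, A_2 = 1, A_3 = 3, A_4 = 2. Minimum distance d = 1.

Enumerate all 2^3 = 8 messages m ∈ F_2^3.
For each, compute codeword c = mG in F_2^6, then tally its weight.
  m = 000 → c = 000000, weight = 0.
  m = 100 → c = 100000, weight = 1.
  m = 010 → c = 100111, weight = 4.
  m = 110 → c = 000111, weight = 3.
  m = 001 → c = 101110, weight = 4.
  m = 101 → c = 001110, weight = 3.
  m = 011 → c = 001001, weight = 2.
  m = 111 → c = 101001, weight = 3.
Tally weights:
  weight 0: 1 codewords.
  weight 1: 1 codewords.
  weight 2: 1 codewords.
  weight 3: 3 codewords.
  weight 4: 2 codewords.
Minimum distance d = smallest w > 0 with A_w > 0 = 1.
Sanity: Σ A_w = 8 = 2^3 = 8 ✓.


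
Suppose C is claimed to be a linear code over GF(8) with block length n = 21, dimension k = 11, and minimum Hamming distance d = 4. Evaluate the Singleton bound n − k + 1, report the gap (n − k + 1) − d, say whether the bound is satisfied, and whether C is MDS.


Singleton RHS = n − k + 1 = 11, slack = 7, bound satisfied, not MDS.

Singleton bound: d ≤ n − k + 1.
Here n = 21, k = 11, so n − k + 1 = 11.
Given d = 4, check d ≤ 11: YES.
Slack = (n − k + 1) − d = 7.
The code is NOT MDS (slack = 7 > 0).
Description: the claimed parameters are [21, 11, 4]_8; such a code would be non-MDS.


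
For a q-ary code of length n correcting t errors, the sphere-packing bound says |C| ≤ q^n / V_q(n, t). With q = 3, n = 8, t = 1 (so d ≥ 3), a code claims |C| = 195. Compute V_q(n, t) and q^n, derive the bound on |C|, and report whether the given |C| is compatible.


V_q(n, t) = 17, q^n = 6561, Hamming bound = 385, |C| = 195 ≤ bound (satisfied).

Step 1: Compute V_q(n, t) = Σ_{j=0}^1 C(n, j) (q−1)^j.
  j = 0: C(8,0)·(2)^0 = 1·1 = 1.
  j = 1: C(8,1)·(2)^1 = 8·2 = 16.
  V_q(n, t) = 1 + 16 = 17.
Step 2: q^n = 3^8 = 6561.
Step 3: Hamming bound ⌊q^n / V_q(n,t)⌋ = ⌊6561/17⌋ = 385.
Step 4: Compare |C| = 195 to 385: satisfied.
The claimed |C| lies below the Hamming bound.


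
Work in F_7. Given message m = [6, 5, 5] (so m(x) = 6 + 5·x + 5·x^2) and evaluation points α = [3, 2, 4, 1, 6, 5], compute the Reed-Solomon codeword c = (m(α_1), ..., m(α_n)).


c = [3, 1, 1, 2, 6, 2]

Message polynomial: m(x) = 6 + 5·x + 5·x^2 (mod 7).
For each evaluation point α_i, compute m(α_i) mod 7:
  α_1 = 3: Horner steps 5 → 6 → 3, so m(3) = 3.
  α_2 = 2: Horner steps 5 → 1 → 1, so m(2) = 1.
  α_3 = 4: Horner steps 5 → 4 → 1, so m(4) = 1.
  α_4 = 1: Horner steps 5 → 3 → 2, so m(1) = 2.
  α_5 = 6: Horner steps 5 → 0 → 6, so m(6) = 6.
  α_6 = 5: Horner steps 5 → 2 → 2, so m(5) = 2.
Codeword c = [3, 1, 1, 2, 6, 2] ∈ F_7^6.


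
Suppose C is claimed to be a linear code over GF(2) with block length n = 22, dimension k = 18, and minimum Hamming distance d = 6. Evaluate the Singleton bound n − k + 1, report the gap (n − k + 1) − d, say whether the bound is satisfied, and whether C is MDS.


Singleton RHS = n − k + 1 = 5, slack = -1, bound violated (no such code; not MDS).

Singleton bound: d ≤ n − k + 1.
Here n = 22, k = 18, so n − k + 1 = 5.
Given d = 6, check d ≤ 5: NO.
Slack = (n − k + 1) − d = -1.
The slack is negative: d = 6 exceeds n − k + 1 = 5 by 1, so the Singleton bound is violated and no linear [22, 18, 6]_2 code can exist. In particular it is not MDS (MDS requires d = n − k + 1 exactly).
Description: the claimed parameters are [22, 18, 6]_2; such a code would be impossible (violates the Singleton bound).


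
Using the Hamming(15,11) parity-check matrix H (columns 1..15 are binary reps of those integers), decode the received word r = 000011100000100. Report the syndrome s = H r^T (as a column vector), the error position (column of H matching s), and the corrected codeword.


s = (1, 0, 0, 1)^T, error position = 9, corrected codeword c = 000011101000100

Compute s = H r^T mod 2 one row at a time:
  s_1 = 0 + 0 + 0 + 0 + 0 + 1 + 0 + 0 = 1 ≡ 1 (mod 2).
  s_2 = 0 + 1 + 1 + 1 + 0 + 1 + 0 + 0 = 4 ≡ 0 (mod 2).
  s_3 = 0 + 0 + 1 + 1 + 0 + 0 + 0 + 0 = 2 ≡ 0 (mod 2).
  s_4 = 0 + 0 + 1 + 1 + 0 + 0 + 1 + 0 = 3 ≡ 1 (mod 2).
s = (1, 0, 0, 1)^T — this equals column 9 of H (binary 1001), so error is at position 9.
Correct: flip bit 9 of r = 000011100000100 to get c = 000011101000100.


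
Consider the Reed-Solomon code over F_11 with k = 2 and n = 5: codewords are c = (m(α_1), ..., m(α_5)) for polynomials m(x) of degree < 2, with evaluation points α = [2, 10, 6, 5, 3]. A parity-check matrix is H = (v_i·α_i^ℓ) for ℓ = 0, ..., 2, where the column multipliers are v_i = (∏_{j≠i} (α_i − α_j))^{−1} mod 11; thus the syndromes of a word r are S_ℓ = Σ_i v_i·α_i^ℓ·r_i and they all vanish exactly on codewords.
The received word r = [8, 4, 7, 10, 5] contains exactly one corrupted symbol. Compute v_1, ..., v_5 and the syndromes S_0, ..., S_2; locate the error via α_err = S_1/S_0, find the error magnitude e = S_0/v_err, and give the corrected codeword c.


S = (1, 10, 1), error at position 2, error magnitude e = 9, c = [8, 6, 7, 10, 5].

Step 1: column multipliers v_i = (∏_{j≠i}(α_i − α_j))^{−1} mod 11.
  i = 1 (α = 2): (2−10)(2−6)(2−5)(2−3) = (−8)·(−4)·(−3)·(−1) = 96 ≡ 8, so v_1 = 8^{−1} = 7 (mod 11).
  i = 2 (α = 10): (10−2)(10−6)(10−5)(10−3) = 8·4·5·7 = 1120 ≡ 9, so v_2 = 9^{−1} = 5 (mod 11).
  i = 3 (α = 6): (6−2)(6−10)(6−5)(6−3) = 4·(−4)·1·3 = −48 ≡ 7, so v_3 = 7^{−1} = 8 (mod 11).
  i = 4 (α = 5): (5−2)(5−10)(5−6)(5−3) = 3·(−5)·(−1)·2 = 30 ≡ 8, so v_4 = 8^{−1} = 7 (mod 11).
  i = 5 (α = 3): (3−2)(3−10)(3−6)(3−5) = 1·(−7)·(−3)·(−2) = −42 ≡ 2, so v_5 = 2^{−1} = 6 (mod 11).
  v = [7, 5, 8, 7, 6].
Step 2: syndromes of r = [8, 4, 7, 10, 5] (all sums mod 11).
  S_0 = Σ v_i r_i = 7·8 + 5·4 + 8·7 + 7·10 + 6·5 = 232 ≡ 1.
  S_1 = Σ v_i α_i r_i = 7·2·8 + 5·10·4 + 8·6·7 + 7·5·10 + 6·3·5 = 1088 ≡ 10.
  α_i^2 mod 11 = [4, 1, 3, 3, 9].
  S_2 = Σ v_i α_i^2 r_i = 7·4·8 + 5·1·4 + 8·3·7 + 7·3·10 + 6·9·5 = 892 ≡ 1.
  S = (1, 10, 1) ≠ 0, so r is not a codeword (an error is present).
Step 3: locate the error. For a single error e at position i, S_ℓ = v_i·e·α_i^ℓ, so α_err = S_1/S_0.
  S_0^{−1} = 1^{−1} = 1 (mod 11), so α_err = 10·1 = 10 ≡ 10 = α_2. Error position i = 2.
  Consistency check: S_2/S_1 = 1·10 = 10 ≡ 10 = α_err ✓ (single-error assumption holds).
Step 4: error magnitude e = S_0/v_2 = S_0·∏_{j≠2}(α_2 − α_j) = 1·9 = 9 ≡ 9 (mod 11).
Step 5: correct position 2: c_2 = r_2 − e = 4 − 9 ≡ 6 (mod 11). Hence c = [8, 6, 7, 10, 5].
  Check: interpolating c through the α_i gives m(x) = 3 + 8·x (degree < 2) with m(α_i) = c_i for every i, so c is indeed a codeword.


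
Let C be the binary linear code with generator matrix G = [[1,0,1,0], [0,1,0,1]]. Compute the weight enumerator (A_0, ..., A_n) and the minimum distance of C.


Weight distribution: A_0 = 1, A_2 = 2, A_4 = 1. Minimum distance d = 2.

Enumerate all 2^2 = 4 messages m ∈ F_2^2.
For each, compute codeword c = mG in F_2^4, then tally its weight.
  m = 00 → c = 0000, weight = 0.
  m = 10 → c = 1010, weight = 2.
  m = 01 → c = 0101, weight = 2.
  m = 11 → c = 1111, weight = 4.
Tally weights:
  weight 0: 1 codewords.
  weight 2: 2 codewords.
  weight 4: 1 codewords.
Minimum distance d = smallest w > 0 with A_w > 0 = 2.
Sanity: Σ A_w = 4 = 2^2 = 4 ✓.


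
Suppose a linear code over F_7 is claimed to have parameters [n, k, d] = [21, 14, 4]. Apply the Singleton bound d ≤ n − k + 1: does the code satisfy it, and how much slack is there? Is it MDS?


Singleton RHS = n − k + 1 = 8, slack = 4, bound satisfied, not MDS.

Singleton bound: d ≤ n − k + 1.
Here n = 21, k = 14, so n − k + 1 = 8.
Given d = 4, check d ≤ 8: YES.
Slack = (n − k + 1) − d = 4.
The code is NOT MDS (slack = 4 > 0).
Description: the claimed parameters are [21, 14, 4]_7; such a code would be non-MDS.


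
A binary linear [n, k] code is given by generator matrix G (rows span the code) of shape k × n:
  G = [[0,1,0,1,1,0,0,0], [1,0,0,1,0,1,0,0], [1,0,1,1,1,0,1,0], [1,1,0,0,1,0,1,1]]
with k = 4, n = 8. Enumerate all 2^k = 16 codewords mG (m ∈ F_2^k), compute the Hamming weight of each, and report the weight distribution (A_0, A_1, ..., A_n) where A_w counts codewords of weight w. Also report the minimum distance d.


Weight distribution: A_0 = 1, A_3 = 4, A_4 = 5, A_5 = 4, A_6 = 2. Minimum distance d = 3.

Enumerate all 2^4 = 16 messages m ∈ F_2^4.
For each, compute codeword c = mG in F_2^8, then tally its weight.
  m = 0000 → c = 00000000, weight = 0.
  m = 1000 → c = 01011000, weight = 3.
  m = 0100 → c = 10010100, weight = 3.
  m = 1100 → c = 11001100, weight = 4.
  m = 0010 → c = 10111010, weight = 5.
  m = 1010 → c = 11100010, weight = 4.
  m = 0110 → c = 00101110, weight = 4.
  m = 1110 → c = 01110110, weight = 5.
  m = 0001 → c = 11001011, weight = 5.
  m = 1001 → c = 10010011, weight = 4.
  m = 0101 → c = 01011111, weight = 6.
  m = 1101 → c = 00000111, weight = 3.
  m = 0011 → c = 01110001, weight = 4.
  m = 1011 → c = 00101001, weight = 3.
  m = 0111 → c = 11100101, weight = 5.
  m = 1111 → c = 10111101, weight = 6.
Tally weights:
  weight 0: 1 codewords.
  weight 3: 4 codewords.
  weight 4: 5 codewords.
  weight 5: 4 codewords.
  weight 6: 2 codewords.
Minimum distance d = smallest w > 0 with A_w > 0 = 3.
Sanity: Σ A_w = 16 = 2^4 = 16 ✓.


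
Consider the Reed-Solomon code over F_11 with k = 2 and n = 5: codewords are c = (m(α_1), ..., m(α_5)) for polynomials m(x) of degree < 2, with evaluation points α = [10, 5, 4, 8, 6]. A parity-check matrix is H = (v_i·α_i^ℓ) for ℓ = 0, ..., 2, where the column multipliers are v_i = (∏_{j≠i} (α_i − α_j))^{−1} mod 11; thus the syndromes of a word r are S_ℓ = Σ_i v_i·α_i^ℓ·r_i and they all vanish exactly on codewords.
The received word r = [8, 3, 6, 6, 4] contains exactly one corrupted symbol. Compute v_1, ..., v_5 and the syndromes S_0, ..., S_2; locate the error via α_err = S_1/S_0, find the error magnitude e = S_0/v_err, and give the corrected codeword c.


S = (1, 4, 5), error at position 3, error magnitude e = 4, c = [8, 3, 2, 6, 4].

Step 1: column multipliers v_i = (∏_{j≠i}(α_i − α_j))^{−1} mod 11.
  i = 1 (α = 10): (10−5)(10−4)(10−8)(10−6) = 5·6·2·4 = 240 ≡ 9, so v_1 = 9^{−1} = 5 (mod 11).
  i = 2 (α = 5): (5−10)(5−4)(5−8)(5−6) = (−5)·1·(−3)·(−1) = −15 ≡ 7, so v_2 = 7^{−1} = 8 (mod 11).
  i = 3 (α = 4): (4−10)(4−5)(4−8)(4−6) = (−6)·(−1)·(−4)·(−2) = 48 ≡ 4, so v_3 = 4^{−1} = 3 (mod 11).
  i = 4 (α = 8): (8−10)(8−5)(8−4)(8−6) = (−2)·3·4·2 = −48 ≡ 7, so v_4 = 7^{−1} = 8 (mod 11).
  i = 5 (α = 6): (6−10)(6−5)(6−4)(6−8) = (−4)·1·2·(−2) = 16 ≡ 5, so v_5 = 5^{−1} = 9 (mod 11).
  v = [5, 8, 3, 8, 9].
Step 2: syndromes of r = [8, 3, 6, 6, 4] (all sums mod 11).
  S_0 = Σ v_i r_i = 5·8 + 8·3 + 3·6 + 8·6 + 9·4 = 166 ≡ 1.
  S_1 = Σ v_i α_i r_i = 5·10·8 + 8·5·3 + 3·4·6 + 8·8·6 + 9·6·4 = 1192 ≡ 4.
  α_i^2 mod 11 = [1, 3, 5, 9, 3].
  S_2 = Σ v_i α_i^2 r_i = 5·1·8 + 8·3·3 + 3·5·6 + 8·9·6 + 9·3·4 = 742 ≡ 5.
  S = (1, 4, 5) ≠ 0, so r is not a codeword (an error is present).
Step 3: locate the error. For a single error e at position i, S_ℓ = v_i·e·α_i^ℓ, so α_err = S_1/S_0.
  S_0^{−1} = 1^{−1} = 1 (mod 11), so α_err = 4·1 = 4 ≡ 4 = α_3. Error position i = 3.
  Consistency check: S_2/S_1 = 5·3 = 15 ≡ 4 = α_err ✓ (single-error assumption holds).
Step 4: error magnitude e = S_0/v_3 = S_0·∏_{j≠3}(α_3 − α_j) = 1·4 = 4 ≡ 4 (mod 11).
Step 5: correct position 3: c_3 = r_3 − e = 6 − 4 ≡ 2 (mod 11). Hence c = [8, 3, 2, 6, 4].
  Check: interpolating c through the α_i gives m(x) = 9 + 1·x (degree < 2) with m(α_i) = c_i for every i, so c is indeed a codeword.


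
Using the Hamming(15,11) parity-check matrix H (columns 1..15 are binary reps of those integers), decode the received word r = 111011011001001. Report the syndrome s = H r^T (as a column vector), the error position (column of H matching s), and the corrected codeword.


s = (0, 0, 0, 1)^T, error position = 1, corrected codeword c = 011011011001001

Compute s = H r^T mod 2 one row at a time:
  s_1 = 1 + 1 + 0 + 0 + 1 + 0 + 0 + 1 = 4 ≡ 0 (mod 2).
  s_2 = 0 + 1 + 1 + 0 + 1 + 0 + 0 + 1 = 4 ≡ 0 (mod 2).
  s_3 = 1 + 1 + 1 + 0 + 0 + 0 + 0 + 1 = 4 ≡ 0 (mod 2).
  s_4 = 1 + 1 + 1 + 0 + 1 + 0 + 0 + 1 = 5 ≡ 1 (mod 2).
s = (0, 0, 0, 1)^T — this equals column 1 of H (binary 0001), so error is at position 1.
Correct: flip bit 1 of r = 111011011001001 to get c = 011011011001001.


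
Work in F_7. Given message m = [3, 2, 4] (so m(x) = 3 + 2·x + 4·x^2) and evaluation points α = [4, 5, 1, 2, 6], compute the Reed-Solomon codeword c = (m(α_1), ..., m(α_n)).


c = [5, 1, 2, 2, 5]

Message polynomial: m(x) = 3 + 2·x + 4·x^2 (mod 7).
For each evaluation point α_i, compute m(α_i) mod 7:
  α_1 = 4: Horner steps 4 → 4 → 5, so m(4) = 5.
  α_2 = 5: Horner steps 4 → 1 → 1, so m(5) = 1.
  α_3 = 1: Horner steps 4 → 6 → 2, so m(1) = 2.
  α_4 = 2: Horner steps 4 → 3 → 2, so m(2) = 2.
  α_5 = 6: Horner steps 4 → 5 → 5, so m(6) = 5.
Codeword c = [5, 1, 2, 2, 5] ∈ F_7^5.


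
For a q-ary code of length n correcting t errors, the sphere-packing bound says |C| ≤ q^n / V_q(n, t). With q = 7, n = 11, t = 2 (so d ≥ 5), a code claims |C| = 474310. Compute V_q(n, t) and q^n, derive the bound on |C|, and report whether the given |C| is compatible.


V_q(n, t) = 2047, q^n = 1977326743, Hamming bound = 965963, |C| = 474310 ≤ bound (satisfied).

Step 1: Compute V_q(n, t) = Σ_{j=0}^2 C(n, j) (q−1)^j.
  j = 0: C(11,0)·(6)^0 = 1·1 = 1.
  j = 1: C(11,1)·(6)^1 = 11·6 = 66.
  j = 2: C(11,2)·(6)^2 = 55·36 = 1980.
  V_q(n, t) = 1 + 66 + 1980 = 2047.
Step 2: q^n = 7^11 = 1977326743.
Step 3: Hamming bound ⌊q^n / V_q(n,t)⌋ = ⌊1977326743/2047⌋ = 965963.
Step 4: Compare |C| = 474310 to 965963: satisfied.
The claimed |C| lies below the Hamming bound.


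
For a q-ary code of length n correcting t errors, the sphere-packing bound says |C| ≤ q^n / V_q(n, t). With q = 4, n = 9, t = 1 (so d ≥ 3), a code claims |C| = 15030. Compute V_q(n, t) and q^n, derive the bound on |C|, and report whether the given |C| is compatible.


V_q(n, t) = 28, q^n = 262144, Hamming bound = 9362, |C| = 15030 > bound (violated).

Step 1: Compute V_q(n, t) = Σ_{j=0}^1 C(n, j) (q−1)^j.
  j = 0: C(9,0)·(3)^0 = 1·1 = 1.
  j = 1: C(9,1)·(3)^1 = 9·3 = 27.
  V_q(n, t) = 1 + 27 = 28.
Step 2: q^n = 4^9 = 262144.
Step 3: Hamming bound ⌊q^n / V_q(n,t)⌋ = ⌊262144/28⌋ = 9362.
Step 4: Compare |C| = 15030 to 9362: violated.
The claimed |C| lies above the Hamming bound, so no 4-ary code of length 9 with d ≥ 3 can have 15030 codewords.


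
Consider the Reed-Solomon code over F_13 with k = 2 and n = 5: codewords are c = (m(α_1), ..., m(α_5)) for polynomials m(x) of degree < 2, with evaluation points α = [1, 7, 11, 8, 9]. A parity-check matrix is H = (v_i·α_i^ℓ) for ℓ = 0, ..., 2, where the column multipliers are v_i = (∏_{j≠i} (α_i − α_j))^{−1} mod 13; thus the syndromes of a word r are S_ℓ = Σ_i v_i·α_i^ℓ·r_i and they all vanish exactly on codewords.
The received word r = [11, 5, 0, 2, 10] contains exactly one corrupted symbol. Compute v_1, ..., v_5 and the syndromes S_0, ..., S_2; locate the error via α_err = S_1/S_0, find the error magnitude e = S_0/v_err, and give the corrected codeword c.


S = (6, 3, 8), error at position 2, error magnitude e = 11, c = [11, 7, 0, 2, 10].

Step 1: column multipliers v_i = (∏_{j≠i}(α_i − α_j))^{−1} mod 13.
  i = 1 (α = 1): (1−7)(1−11)(1−8)(1−9) = (−6)·(−10)·(−7)·(−8) = 3360 ≡ 6, so v_1 = 6^{−1} = 11 (mod 13).
  i = 2 (α = 7): (7−1)(7−11)(7−8)(7−9) = 6·(−4)·(−1)·(−2) = −48 ≡ 4, so v_2 = 4^{−1} = 10 (mod 13).
  i = 3 (α = 11): (11−1)(11−7)(11−8)(11−9) = 10·4·3·2 = 240 ≡ 6, so v_3 = 6^{−1} = 11 (mod 13).
  i = 4 (α = 8): (8−1)(8−7)(8−11)(8−9) = 7·1·(−3)·(−1) = 21 ≡ 8, so v_4 = 8^{−1} = 5 (mod 13).
  i = 5 (α = 9): (9−1)(9−7)(9−11)(9−8) = 8·2·(−2)·1 = −32 ≡ 7, so v_5 = 7^{−1} = 2 (mod 13).
  v = [11, 10, 11, 5, 2].
Step 2: syndromes of r = [11, 5, 0, 2, 10] (all sums mod 13).
  S_0 = Σ v_i r_i = 11·11 + 10·5 + 11·0 + 5·2 + 2·10 = 201 ≡ 6.
  S_1 = Σ v_i α_i r_i = 11·1·11 + 10·7·5 + 11·11·0 + 5·8·2 + 2·9·10 = 731 ≡ 3.
  α_i^2 mod 13 = [1, 10, 4, 12, 3].
  S_2 = Σ v_i α_i^2 r_i = 11·1·11 + 10·10·5 + 11·4·0 + 5·12·2 + 2·3·10 = 801 ≡ 8.
  S = (6, 3, 8) ≠ 0, so r is not a codeword (an error is present).
Step 3: locate the error. For a single error e at position i, S_ℓ = v_i·e·α_i^ℓ, so α_err = S_1/S_0.
  S_0^{−1} = 6^{−1} = 11 (mod 13), so α_err = 3·11 = 33 ≡ 7 = α_2. Error position i = 2.
  Consistency check: S_2/S_1 = 8·9 = 72 ≡ 7 = α_err ✓ (single-error assumption holds).
Step 4: error magnitude e = S_0/v_2 = S_0·∏_{j≠2}(α_2 − α_j) = 6·4 = 24 ≡ 11 (mod 13).
Step 5: correct position 2: c_2 = r_2 − e = 5 − 11 ≡ 7 (mod 13). Hence c = [11, 7, 0, 2, 10].
  Check: interpolating c through the α_i gives m(x) = 3 + 8·x (degree < 2) with m(α_i) = c_i for every i, so c is indeed a codeword.


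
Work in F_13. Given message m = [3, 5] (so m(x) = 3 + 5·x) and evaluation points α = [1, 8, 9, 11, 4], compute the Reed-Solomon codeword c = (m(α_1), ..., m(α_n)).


c = [8, 4, 9, 6, 10]

Message polynomial: m(x) = 3 + 5·x (mod 13).
For each evaluation point α_i, compute m(α_i) mod 13:
  α_1 = 1: Horner steps 5 → 8, so m(1) = 8.
  α_2 = 8: Horner steps 5 → 4, so m(8) = 4.
  α_3 = 9: Horner steps 5 → 9, so m(9) = 9.
  α_4 = 11: Horner steps 5 → 6, so m(11) = 6.
  α_5 = 4: Horner steps 5 → 10, so m(4) = 10.
Codeword c = [8, 4, 9, 6, 10] ∈ F_13^5.


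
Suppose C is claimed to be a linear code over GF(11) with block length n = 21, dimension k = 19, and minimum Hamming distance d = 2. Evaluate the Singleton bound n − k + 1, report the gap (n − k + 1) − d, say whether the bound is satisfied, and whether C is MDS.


Singleton RHS = n − k + 1 = 3, slack = 1, bound satisfied, not MDS.

Singleton bound: d ≤ n − k + 1.
Here n = 21, k = 19, so n − k + 1 = 3.
Given d = 2, check d ≤ 3: YES.
Slack = (n − k + 1) − d = 1.
The code is NOT MDS (slack = 1 > 0).
Description: the claimed parameters are [21, 19, 2]_11; such a code would be non-MDS.


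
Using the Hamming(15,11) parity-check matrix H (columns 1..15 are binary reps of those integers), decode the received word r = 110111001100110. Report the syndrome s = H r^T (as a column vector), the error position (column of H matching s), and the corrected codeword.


s = (0, 1, 0, 0)^T, error position = 4, corrected codeword c = 110011001100110

Compute s = H r^T mod 2 one row at a time:
  s_1 = 0 + 1 + 1 + 0 + 0 + 1 + 1 + 0 = 4 ≡ 0 (mod 2).
  s_2 = 1 + 1 + 1 + 0 + 0 + 1 + 1 + 0 = 5 ≡ 1 (mod 2).
  s_3 = 1 + 0 + 1 + 0 + 1 + 0 + 1 + 0 = 4 ≡ 0 (mod 2).
  s_4 = 1 + 0 + 1 + 0 + 1 + 0 + 1 + 0 = 4 ≡ 0 (mod 2).
s = (0, 1, 0, 0)^T — this equals column 4 of H (binary 0100), so error is at position 4.
Correct: flip bit 4 of r = 110111001100110 to get c = 110011001100110.


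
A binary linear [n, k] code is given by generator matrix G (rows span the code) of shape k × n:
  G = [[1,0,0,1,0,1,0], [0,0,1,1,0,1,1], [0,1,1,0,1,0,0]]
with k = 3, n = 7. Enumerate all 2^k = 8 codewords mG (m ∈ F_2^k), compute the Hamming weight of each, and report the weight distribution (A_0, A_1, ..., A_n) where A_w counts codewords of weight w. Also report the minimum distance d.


Weight distribution: A_0 = 1, A_3 = 3, A_4 = 2, A_5 = 1, A_6 = 1. Minimum distance d = 3.

Enumerate all 2^3 = 8 messages m ∈ F_2^3.
For each, compute codeword c = mG in F_2^7, then tally its weight.
  m = 000 → c = 0000000, weight = 0.
  m = 100 → c = 1001010, weight = 3.
  m = 010 → c = 0011011, weight = 4.
  m = 110 → c = 1010001, weight = 3.
  m = 001 → c = 0110100, weight = 3.
  m = 101 → c = 1111110, weight = 6.
  m = 011 → c = 0101111, weight = 5.
  m = 111 → c = 1100101, weight = 4.
Tally weights:
  weight 0: 1 codewords.
  weight 3: 3 codewords.
  weight 4: 2 codewords.
  weight 5: 1 codewords.
  weight 6: 1 codewords.
Minimum distance d = smallest w > 0 with A_w > 0 = 3.
Sanity: Σ A_w = 8 = 2^3 = 8 ✓.


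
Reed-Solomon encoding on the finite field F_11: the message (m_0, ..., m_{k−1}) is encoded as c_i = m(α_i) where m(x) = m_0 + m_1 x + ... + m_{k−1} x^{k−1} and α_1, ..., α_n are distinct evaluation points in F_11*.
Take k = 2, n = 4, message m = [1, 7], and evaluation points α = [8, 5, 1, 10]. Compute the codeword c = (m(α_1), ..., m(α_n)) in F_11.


c = [2, 3, 8, 5]

Message polynomial: m(x) = 1 + 7·x (mod 11).
For each evaluation point α_i, compute m(α_i) mod 11:
  α_1 = 8: Horner steps 7 → 2, so m(8) = 2.
  α_2 = 5: Horner steps 7 → 3, so m(5) = 3.
  α_3 = 1: Horner steps 7 → 8, so m(1) = 8.
  α_4 = 10: Horner steps 7 → 5, so m(10) = 5.
Codeword c = [2, 3, 8, 5] ∈ F_11^4.


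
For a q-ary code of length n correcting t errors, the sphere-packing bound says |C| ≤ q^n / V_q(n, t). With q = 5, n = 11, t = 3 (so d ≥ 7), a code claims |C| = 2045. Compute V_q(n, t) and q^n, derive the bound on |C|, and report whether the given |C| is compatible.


V_q(n, t) = 11485, q^n = 48828125, Hamming bound = 4251, |C| = 2045 ≤ bound (satisfied).

Step 1: Compute V_q(n, t) = Σ_{j=0}^3 C(n, j) (q−1)^j.
  j = 0: C(11,0)·(4)^0 = 1·1 = 1.
  j = 1: C(11,1)·(4)^1 = 11·4 = 44.
  j = 2: C(11,2)·(4)^2 = 55·16 = 880.
  j = 3: C(11,3)·(4)^3 = 165·64 = 10560.
  V_q(n, t) = 1 + 44 + 880 + 10560 = 11485.
Step 2: q^n = 5^11 = 48828125.
Step 3: Hamming bound ⌊q^n / V_q(n,t)⌋ = ⌊48828125/11485⌋ = 4251.
Step 4: Compare |C| = 2045 to 4251: satisfied.
The claimed |C| lies below the Hamming bound.


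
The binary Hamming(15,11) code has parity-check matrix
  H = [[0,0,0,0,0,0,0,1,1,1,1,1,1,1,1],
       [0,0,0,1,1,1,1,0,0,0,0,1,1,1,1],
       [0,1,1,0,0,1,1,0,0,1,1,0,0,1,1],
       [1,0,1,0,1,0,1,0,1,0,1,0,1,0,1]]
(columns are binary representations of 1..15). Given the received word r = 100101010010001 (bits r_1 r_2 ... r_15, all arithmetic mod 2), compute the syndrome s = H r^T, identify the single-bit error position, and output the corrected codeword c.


s = (1, 1, 1, 1)^T, error position = 15, corrected codeword c = 100101010010000

Compute s = H r^T mod 2 one row at a time:
  s_1 = 1 + 0 + 0 + 1 + 0 + 0 + 0 + 1 = 3 ≡ 1 (mod 2).
  s_2 = 1 + 0 + 1 + 0 + 0 + 0 + 0 + 1 = 3 ≡ 1 (mod 2).
  s_3 = 0 + 0 + 1 + 0 + 0 + 1 + 0 + 1 = 3 ≡ 1 (mod 2).
  s_4 = 1 + 0 + 0 + 0 + 0 + 1 + 0 + 1 = 3 ≡ 1 (mod 2).
s = (1, 1, 1, 1)^T — this equals column 15 of H (binary 1111), so error is at position 15.
Correct: flip bit 15 of r = 100101010010001 to get c = 100101010010000.


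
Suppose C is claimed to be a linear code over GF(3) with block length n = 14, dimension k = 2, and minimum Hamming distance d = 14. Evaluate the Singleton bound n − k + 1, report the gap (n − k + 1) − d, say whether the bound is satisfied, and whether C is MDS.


Singleton RHS = n − k + 1 = 13, slack = -1, bound violated (no such code; not MDS).

Singleton bound: d ≤ n − k + 1.
Here n = 14, k = 2, so n − k + 1 = 13.
Given d = 14, check d ≤ 13: NO.
Slack = (n − k + 1) − d = -1.
The slack is negative: d = 14 exceeds n − k + 1 = 13 by 1, so the Singleton bound is violated and no linear [14, 2, 14]_3 code can exist. In particular it is not MDS (MDS requires d = n − k + 1 exactly).
Description: the claimed parameters are [14, 2, 14]_3; such a code would be impossible (violates the Singleton bound).


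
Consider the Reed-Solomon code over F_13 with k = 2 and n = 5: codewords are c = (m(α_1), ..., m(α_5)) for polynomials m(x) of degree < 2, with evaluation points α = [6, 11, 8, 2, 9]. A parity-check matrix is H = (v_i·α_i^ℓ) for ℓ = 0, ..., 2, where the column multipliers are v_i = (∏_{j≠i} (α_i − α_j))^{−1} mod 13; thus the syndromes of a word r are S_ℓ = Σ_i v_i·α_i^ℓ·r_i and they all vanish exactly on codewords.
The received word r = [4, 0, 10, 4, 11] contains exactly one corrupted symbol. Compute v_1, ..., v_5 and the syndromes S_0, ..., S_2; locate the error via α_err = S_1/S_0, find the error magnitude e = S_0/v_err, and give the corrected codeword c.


S = (10, 8, 9), error at position 1, error magnitude e = 9, c = [8, 0, 10, 4, 11].

Step 1: column multipliers v_i = (∏_{j≠i}(α_i − α_j))^{−1} mod 13.
  i = 1 (α = 6): (6−11)(6−8)(6−2)(6−9) = (−5)·(−2)·4·(−3) = −120 ≡ 10, so v_1 = 10^{−1} = 4 (mod 13).
  i = 2 (α = 11): (11−6)(11−8)(11−2)(11−9) = 5·3·9·2 = 270 ≡ 10, so v_2 = 10^{−1} = 4 (mod 13).
  i = 3 (α = 8): (8−6)(8−11)(8−2)(8−9) = 2·(−3)·6·(−1) = 36 ≡ 10, so v_3 = 10^{−1} = 4 (mod 13).
  i = 4 (α = 2): (2−6)(2−11)(2−8)(2−9) = (−4)·(−9)·(−6)·(−7) = 1512 ≡ 4, so v_4 = 4^{−1} = 10 (mod 13).
  i = 5 (α = 9): (9−6)(9−11)(9−8)(9−2) = 3·(−2)·1·7 = −42 ≡ 10, so v_5 = 10^{−1} = 4 (mod 13).
  v = [4, 4, 4, 10, 4].
Step 2: syndromes of r = [4, 0, 10, 4, 11] (all sums mod 13).
  S_0 = Σ v_i r_i = 4·4 + 4·0 + 4·10 + 10·4 + 4·11 = 140 ≡ 10.
  S_1 = Σ v_i α_i r_i = 4·6·4 + 4·11·0 + 4·8·10 + 10·2·4 + 4·9·11 = 892 ≡ 8.
  α_i^2 mod 13 = [10, 4, 12, 4, 3].
  S_2 = Σ v_i α_i^2 r_i = 4·10·4 + 4·4·0 + 4·12·10 + 10·4·4 + 4·3·11 = 932 ≡ 9.
  S = (10, 8, 9) ≠ 0, so r is not a codeword (an error is present).
Step 3: locate the error. For a single error e at position i, S_ℓ = v_i·e·α_i^ℓ, so α_err = S_1/S_0.
  S_0^{−1} = 10^{−1} = 4 (mod 13), so α_err = 8·4 = 32 ≡ 6 = α_1. Error position i = 1.
  Consistency check: S_2/S_1 = 9·5 = 45 ≡ 6 = α_err ✓ (single-error assumption holds).
Step 4: error magnitude e = S_0/v_1 = S_0·∏_{j≠1}(α_1 − α_j) = 10·10 = 100 ≡ 9 (mod 13).
Step 5: correct position 1: c_1 = r_1 − e = 4 − 9 ≡ 8 (mod 13). Hence c = [8, 0, 10, 4, 11].
  Check: interpolating c through the α_i gives m(x) = 2 + 1·x (degree < 2) with m(α_i) = c_i for every i, so c is indeed a codeword.


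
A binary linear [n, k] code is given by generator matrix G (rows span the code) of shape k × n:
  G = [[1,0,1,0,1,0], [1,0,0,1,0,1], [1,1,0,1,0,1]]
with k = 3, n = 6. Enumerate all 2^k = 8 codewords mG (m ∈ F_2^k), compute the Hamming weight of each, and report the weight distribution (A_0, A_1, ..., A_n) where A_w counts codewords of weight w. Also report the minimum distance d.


Weight distribution: A_0 = 1, A_1 = 1, A_3 = 2, A_4 = 3, A_5 = 1. Minimum distance d = 1.

Enumerate all 2^3 = 8 messages m ∈ F_2^3.
For each, compute codeword c = mG in F_2^6, then tally its weight.
  m = 000 → c = 000000, weight = 0.
  m = 100 → c = 101010, weight = 3.
  m = 010 → c = 100101, weight = 3.
  m = 110 → c = 001111, weight = 4.
  m = 001 → c = 110101, weight = 4.
  m = 101 → c = 011111, weight = 5.
  m = 011 → c = 010000, weight = 1.
  m = 111 → c = 111010, weight = 4.
Tally weights:
  weight 0: 1 codewords.
  weight 1: 1 codewords.
  weight 3: 2 codewords.
  weight 4: 3 codewords.
  weight 5: 1 codewords.
Minimum distance d = smallest w > 0 with A_w > 0 = 1.
Sanity: Σ A_w = 8 = 2^3 = 8 ✓.


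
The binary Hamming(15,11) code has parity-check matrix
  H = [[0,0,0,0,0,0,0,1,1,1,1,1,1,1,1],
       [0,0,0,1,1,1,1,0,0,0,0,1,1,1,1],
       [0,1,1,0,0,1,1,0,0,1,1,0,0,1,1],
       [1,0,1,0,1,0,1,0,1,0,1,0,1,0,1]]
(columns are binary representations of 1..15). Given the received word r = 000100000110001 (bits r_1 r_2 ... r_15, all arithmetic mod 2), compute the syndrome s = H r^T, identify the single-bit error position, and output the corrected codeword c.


s = (1, 0, 1, 0)^T, error position = 10, corrected codeword c = 000100000010001

Compute s = H r^T mod 2 one row at a time:
  s_1 = 0 + 0 + 1 + 1 + 0 + 0 + 0 + 1 = 3 ≡ 1 (mod 2).
  s_2 = 1 + 0 + 0 + 0 + 0 + 0 + 0 + 1 = 2 ≡ 0 (mod 2).
  s_3 = 0 + 0 + 0 + 0 + 1 + 1 + 0 + 1 = 3 ≡ 1 (mod 2).
  s_4 = 0 + 0 + 0 + 0 + 0 + 1 + 0 + 1 = 2 ≡ 0 (mod 2).
s = (1, 0, 1, 0)^T — this equals column 10 of H (binary 1010), so error is at position 10.
Correct: flip bit 10 of r = 000100000110001 to get c = 000100000010001.


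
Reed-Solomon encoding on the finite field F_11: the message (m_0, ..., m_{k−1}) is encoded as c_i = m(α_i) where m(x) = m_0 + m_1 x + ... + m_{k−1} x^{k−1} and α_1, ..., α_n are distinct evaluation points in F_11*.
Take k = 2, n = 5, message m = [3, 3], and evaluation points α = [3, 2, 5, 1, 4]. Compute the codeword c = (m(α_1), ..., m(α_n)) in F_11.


c = [1, 9, 7, 6, 4]

Message polynomial: m(x) = 3 + 3·x (mod 11).
For each evaluation point α_i, compute m(α_i) mod 11:
  α_1 = 3: Horner steps 3 → 1, so m(3) = 1.
  α_2 = 2: Horner steps 3 → 9, so m(2) = 9.
  α_3 = 5: Horner steps 3 → 7, so m(5) = 7.
  α_4 = 1: Horner steps 3 → 6, so m(1) = 6.
  α_5 = 4: Horner steps 3 → 4, so m(4) = 4.
Codeword c = [1, 9, 7, 6, 4] ∈ F_11^5.


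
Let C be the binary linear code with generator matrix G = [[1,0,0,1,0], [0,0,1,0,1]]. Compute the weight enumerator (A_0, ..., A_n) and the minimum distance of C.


Weight distribution: A_0 = 1, A_2 = 2, A_4 = 1. Minimum distance d = 2.

Enumerate all 2^2 = 4 messages m ∈ F_2^2.
For each, compute codeword c = mG in F_2^5, then tally its weight.
  m = 00 → c = 00000, weight = 0.
  m = 10 → c = 10010, weight = 2.
  m = 01 → c = 00101, weight = 2.
  m = 11 → c = 10111, weight = 4.
Tally weights:
  weight 0: 1 codewords.
  weight 2: 2 codewords.
  weight 4: 1 codewords.
Minimum distance d = smallest w > 0 with A_w > 0 = 2.
Sanity: Σ A_w = 4 = 2^2 = 4 ✓.


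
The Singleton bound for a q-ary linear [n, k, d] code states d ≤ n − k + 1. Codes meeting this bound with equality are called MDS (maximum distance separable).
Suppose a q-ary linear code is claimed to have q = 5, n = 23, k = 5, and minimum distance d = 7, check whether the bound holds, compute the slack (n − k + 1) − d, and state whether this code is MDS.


Singleton RHS = n − k + 1 = 19, slack = 12, bound satisfied, not MDS.

Singleton bound: d ≤ n − k + 1.
Here n = 23, k = 5, so n − k + 1 = 19.
Given d = 7, check d ≤ 19: YES.
Slack = (n − k + 1) − d = 12.
The code is NOT MDS (slack = 12 > 0).
Description: the claimed parameters are [23, 5, 7]_5; such a code would be non-MDS.


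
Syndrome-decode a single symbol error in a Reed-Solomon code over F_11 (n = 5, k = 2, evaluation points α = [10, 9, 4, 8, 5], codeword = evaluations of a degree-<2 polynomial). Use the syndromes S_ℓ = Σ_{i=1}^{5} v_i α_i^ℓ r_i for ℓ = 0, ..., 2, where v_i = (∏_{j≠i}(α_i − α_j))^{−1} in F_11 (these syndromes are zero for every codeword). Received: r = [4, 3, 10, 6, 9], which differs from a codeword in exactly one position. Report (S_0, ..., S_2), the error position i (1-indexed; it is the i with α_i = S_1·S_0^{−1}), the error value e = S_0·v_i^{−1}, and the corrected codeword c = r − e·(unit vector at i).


S = (10, 2, 7), error at position 2, error magnitude e = 9, c = [4, 5, 10, 6, 9].

Step 1: column multipliers v_i = (∏_{j≠i}(α_i − α_j))^{−1} mod 11.
  i = 1 (α = 10): (10−9)(10−4)(10−8)(10−5) = 1·6·2·5 = 60 ≡ 5, so v_1 = 5^{−1} = 9 (mod 11).
  i = 2 (α = 9): (9−10)(9−4)(9−8)(9−5) = (−1)·5·1·4 = −20 ≡ 2, so v_2 = 2^{−1} = 6 (mod 11).
  i = 3 (α = 4): (4−10)(4−9)(4−8)(4−5) = (−6)·(−5)·(−4)·(−1) = 120 ≡ 10, so v_3 = 10^{−1} = 10 (mod 11).
  i = 4 (α = 8): (8−10)(8−9)(8−4)(8−5) = (−2)·(−1)·4·3 = 24 ≡ 2, so v_4 = 2^{−1} = 6 (mod 11).
  i = 5 (α = 5): (5−10)(5−9)(5−4)(5−8) = (−5)·(−4)·1·(−3) = −60 ≡ 6, so v_5 = 6^{−1} = 2 (mod 11).
  v = [9, 6, 10, 6, 2].
Step 2: syndromes of r = [4, 3, 10, 6, 9] (all sums mod 11).
  S_0 = Σ v_i r_i = 9·4 + 6·3 + 10·10 + 6·6 + 2·9 = 208 ≡ 10.
  S_1 = Σ v_i α_i r_i = 9·10·4 + 6·9·3 + 10·4·10 + 6·8·6 + 2·5·9 = 1300 ≡ 2.
  α_i^2 mod 11 = [1, 4, 5, 9, 3].
  S_2 = Σ v_i α_i^2 r_i = 9·1·4 + 6·4·3 + 10·5·10 + 6·9·6 + 2·3·9 = 986 ≡ 7.
  S = (10, 2, 7) ≠ 0, so r is not a codeword (an error is present).
Step 3: locate the error. For a single error e at position i, S_ℓ = v_i·e·α_i^ℓ, so α_err = S_1/S_0.
  S_0^{−1} = 10^{−1} = 10 (mod 11), so α_err = 2·10 = 20 ≡ 9 = α_2. Error position i = 2.
  Consistency check: S_2/S_1 = 7·6 = 42 ≡ 9 = α_err ✓ (single-error assumption holds).
Step 4: error magnitude e = S_0/v_2 = S_0·∏_{j≠2}(α_2 − α_j) = 10·2 = 20 ≡ 9 (mod 11).
Step 5: correct position 2: c_2 = r_2 − e = 3 − 9 ≡ 5 (mod 11). Hence c = [4, 5, 10, 6, 9].
  Check: interpolating c through the α_i gives m(x) = 3 + 10·x (degree < 2) with m(α_i) = c_i for every i, so c is indeed a codeword.


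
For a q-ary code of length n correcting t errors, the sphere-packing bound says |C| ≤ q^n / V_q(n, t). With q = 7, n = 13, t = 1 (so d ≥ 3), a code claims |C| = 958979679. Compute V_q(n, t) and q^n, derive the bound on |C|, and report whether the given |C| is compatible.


V_q(n, t) = 79, q^n = 96889010407, Hamming bound = 1226443169, |C| = 958979679 ≤ bound (satisfied).

Step 1: Compute V_q(n, t) = Σ_{j=0}^1 C(n, j) (q−1)^j.
  j = 0: C(13,0)·(6)^0 = 1·1 = 1.
  j = 1: C(13,1)·(6)^1 = 13·6 = 78.
  V_q(n, t) = 1 + 78 = 79.
Step 2: q^n = 7^13 = 96889010407.
Step 3: Hamming bound ⌊q^n / V_q(n,t)⌋ = ⌊96889010407/79⌋ = 1226443169.
Step 4: Compare |C| = 958979679 to 1226443169: satisfied.
The claimed |C| lies below the Hamming bound.


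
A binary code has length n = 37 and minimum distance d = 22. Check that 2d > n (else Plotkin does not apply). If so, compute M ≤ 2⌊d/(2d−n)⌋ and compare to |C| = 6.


Plotkin bound M ≤ 6; given |C| = 6 ≤ bound (satisfied).

Check applicability: 2d = 44, n = 37.
2d − n = 7 > 0, so Plotkin applies.
Compute d/(2d−n) = 22/7 ≈ 3.1429.
⌊d/(2d−n)⌋ = 3.
Plotkin bound: M ≤ 2·3 = 6.
Given |C| = 6, check: satisfied.
This |C| is at the Plotkin bound.


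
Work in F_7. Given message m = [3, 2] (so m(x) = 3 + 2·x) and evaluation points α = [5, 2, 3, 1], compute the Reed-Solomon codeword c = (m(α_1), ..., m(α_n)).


c = [6, 0, 2, 5]

Message polynomial: m(x) = 3 + 2·x (mod 7).
For each evaluation point α_i, compute m(α_i) mod 7:
  α_1 = 5: Horner steps 2 → 6, so m(5) = 6.
  α_2 = 2: Horner steps 2 → 0, so m(2) = 0.
  α_3 = 3: Horner steps 2 → 2, so m(3) = 2.
  α_4 = 1: Horner steps 2 → 5, so m(1) = 5.
Codeword c = [6, 0, 2, 5] ∈ F_7^4.


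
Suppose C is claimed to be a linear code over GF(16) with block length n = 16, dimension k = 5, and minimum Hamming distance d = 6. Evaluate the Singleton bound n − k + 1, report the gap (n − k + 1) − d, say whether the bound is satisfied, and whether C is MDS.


Singleton RHS = n − k + 1 = 12, slack = 6, bound satisfied, not MDS.

Singleton bound: d ≤ n − k + 1.
Here n = 16, k = 5, so n − k + 1 = 12.
Given d = 6, check d ≤ 12: YES.
Slack = (n − k + 1) − d = 6.
The code is NOT MDS (slack = 6 > 0).
Description: the claimed parameters are [16, 5, 6]_16; such a code would be non-MDS.


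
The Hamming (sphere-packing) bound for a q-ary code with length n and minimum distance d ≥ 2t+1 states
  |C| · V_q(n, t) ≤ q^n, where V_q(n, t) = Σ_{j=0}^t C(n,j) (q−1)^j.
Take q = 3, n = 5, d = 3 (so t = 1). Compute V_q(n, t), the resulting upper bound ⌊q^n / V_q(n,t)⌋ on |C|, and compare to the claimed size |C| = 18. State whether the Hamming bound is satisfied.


V_q(n, t) = 11, q^n = 243, Hamming bound = 22, |C| = 18 ≤ bound (satisfied).

Step 1: Compute V_q(n, t) = Σ_{j=0}^1 C(n, j) (q−1)^j.
  j = 0: C(5,0)·(2)^0 = 1·1 = 1.
  j = 1: C(5,1)·(2)^1 = 5·2 = 10.
  V_q(n, t) = 1 + 10 = 11.
Step 2: q^n = 3^5 = 243.
Step 3: Hamming bound ⌊q^n / V_q(n,t)⌋ = ⌊243/11⌋ = 22.
Step 4: Compare |C| = 18 to 22: satisfied.
The claimed |C| lies below the Hamming bound.


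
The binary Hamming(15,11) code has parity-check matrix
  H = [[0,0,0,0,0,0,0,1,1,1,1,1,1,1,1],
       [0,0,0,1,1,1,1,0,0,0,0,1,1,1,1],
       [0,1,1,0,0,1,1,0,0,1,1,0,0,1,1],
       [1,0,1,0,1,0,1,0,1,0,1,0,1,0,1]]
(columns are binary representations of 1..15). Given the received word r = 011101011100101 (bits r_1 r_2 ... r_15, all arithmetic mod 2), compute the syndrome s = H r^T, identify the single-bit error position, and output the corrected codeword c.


s = (1, 0, 1, 0)^T, error position = 10, corrected codeword c = 011101011000101

Compute s = H r^T mod 2 one row at a time:
  s_1 = 1 + 1 + 1 + 0 + 0 + 1 + 0 + 1 = 5 ≡ 1 (mod 2).
  s_2 = 1 + 0 + 1 + 0 + 0 + 1 + 0 + 1 = 4 ≡ 0 (mod 2).
  s_3 = 1 + 1 + 1 + 0 + 1 + 0 + 0 + 1 = 5 ≡ 1 (mod 2).
  s_4 = 0 + 1 + 0 + 0 + 1 + 0 + 1 + 1 = 4 ≡ 0 (mod 2).
s = (1, 0, 1, 0)^T — this equals column 10 of H (binary 1010), so error is at position 10.
Correct: flip bit 10 of r = 011101011100101 to get c = 011101011000101.


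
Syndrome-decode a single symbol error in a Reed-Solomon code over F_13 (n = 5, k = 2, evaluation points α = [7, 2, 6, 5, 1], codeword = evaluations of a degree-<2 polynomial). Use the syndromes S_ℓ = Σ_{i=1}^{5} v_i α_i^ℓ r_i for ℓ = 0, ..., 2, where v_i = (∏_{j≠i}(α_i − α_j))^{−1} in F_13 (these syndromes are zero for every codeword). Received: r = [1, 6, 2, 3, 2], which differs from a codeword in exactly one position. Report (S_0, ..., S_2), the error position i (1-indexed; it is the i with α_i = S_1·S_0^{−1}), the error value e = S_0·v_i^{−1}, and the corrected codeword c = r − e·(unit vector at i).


S = (7, 7, 7), error at position 5, error magnitude e = 8, c = [1, 6, 2, 3, 7].

Step 1: column multipliers v_i = (∏_{j≠i}(α_i − α_j))^{−1} mod 13.
  i = 1 (α = 7): (7−2)(7−6)(7−5)(7−1) = 5·1·2·6 = 60 ≡ 8, so v_1 = 8^{−1} = 5 (mod 13).
  i = 2 (α = 2): (2−7)(2−6)(2−5)(2−1) = (−5)·(−4)·(−3)·1 = −60 ≡ 5, so v_2 = 5^{−1} = 8 (mod 13).
  i = 3 (α = 6): (6−7)(6−2)(6−5)(6−1) = (−1)·4·1·5 = −20 ≡ 6, so v_3 = 6^{−1} = 11 (mod 13).
  i = 4 (α = 5): (5−7)(5−2)(5−6)(5−1) = (−2)·3·(−1)·4 = 24 ≡ 11, so v_4 = 11^{−1} = 6 (mod 13).
  i = 5 (α = 1): (1−7)(1−2)(1−6)(1−5) = (−6)·(−1)·(−5)·(−4) = 120 ≡ 3, so v_5 = 3^{−1} = 9 (mod 13).
  v = [5, 8, 11, 6, 9].
Step 2: syndromes of r = [1, 6, 2, 3, 2] (all sums mod 13).
  S_0 = Σ v_i r_i = 5·1 + 8·6 + 11·2 + 6·3 + 9·2 = 111 ≡ 7.
  S_1 = Σ v_i α_i r_i = 5·7·1 + 8·2·6 + 11·6·2 + 6·5·3 + 9·1·2 = 371 ≡ 7.
  α_i^2 mod 13 = [10, 4, 10, 12, 1].
  S_2 = Σ v_i α_i^2 r_i = 5·10·1 + 8·4·6 + 11·10·2 + 6·12·3 + 9·1·2 = 696 ≡ 7.
  S = (7, 7, 7) ≠ 0, so r is not a codeword (an error is present).
Step 3: locate the error. For a single error e at position i, S_ℓ = v_i·e·α_i^ℓ, so α_err = S_1/S_0.
  S_0^{−1} = 7^{−1} = 2 (mod 13), so α_err = 7·2 = 14 ≡ 1 = α_5. Error position i = 5.
  Consistency check: S_2/S_1 = 7·2 = 14 ≡ 1 = α_err ✓ (single-error assumption holds).
Step 4: error magnitude e = S_0/v_5 = S_0·∏_{j≠5}(α_5 − α_j) = 7·3 = 21 ≡ 8 (mod 13).
Step 5: correct position 5: c_5 = r_5 − e = 2 − 8 ≡ 7 (mod 13). Hence c = [1, 6, 2, 3, 7].
  Check: interpolating c through the α_i gives m(x) = 8 + 12·x (degree < 2) with m(α_i) = c_i for every i, so c is indeed a codeword.
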